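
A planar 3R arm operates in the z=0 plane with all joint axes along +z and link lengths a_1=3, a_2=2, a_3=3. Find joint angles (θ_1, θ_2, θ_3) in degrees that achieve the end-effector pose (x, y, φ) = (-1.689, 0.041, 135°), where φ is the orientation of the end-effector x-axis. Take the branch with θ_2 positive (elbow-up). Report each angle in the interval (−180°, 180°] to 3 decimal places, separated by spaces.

wrist centre = target − a_3·(cos φ, sin φ) = (0.4323, -2.0803)
cos θ_2 = (4.5146−3²−2²)/(2·3·2) = -0.7071; θ_2 = 135.0006° (elbow-up)
β = atan2(-2.0803,0.4323) = -78.2602°; ψ = atan2(1.4142,1.5858) = 41.7267°
θ_1 = β − ψ = -119.9869°
θ_3 = φ − θ_1 − θ_2 = 119.9864° (wrapped to (-180°,180°])

-119.987 135.001 119.986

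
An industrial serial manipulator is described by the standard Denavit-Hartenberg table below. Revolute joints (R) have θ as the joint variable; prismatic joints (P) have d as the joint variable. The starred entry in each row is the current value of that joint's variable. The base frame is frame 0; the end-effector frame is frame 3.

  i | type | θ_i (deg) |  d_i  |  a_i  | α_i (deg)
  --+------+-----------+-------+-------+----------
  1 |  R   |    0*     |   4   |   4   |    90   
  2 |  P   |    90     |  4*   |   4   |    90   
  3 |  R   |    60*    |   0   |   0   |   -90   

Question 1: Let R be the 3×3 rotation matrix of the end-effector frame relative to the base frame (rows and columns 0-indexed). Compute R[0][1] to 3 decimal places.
-1.000

End-effector y-axis (col 1 of R) = (-1.0000,0.0000,0.0000)
R[0][1] = -1.0000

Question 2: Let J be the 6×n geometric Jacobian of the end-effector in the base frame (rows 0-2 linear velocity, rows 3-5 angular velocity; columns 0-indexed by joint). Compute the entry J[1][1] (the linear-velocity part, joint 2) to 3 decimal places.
-1.000

prismatic axis z_1 = (0.0000,-1.0000,0.0000)
J_v[:, 1] = z_1; J_ω[:, 1] = (0,0,0)
entry J[1][1] = -1.0000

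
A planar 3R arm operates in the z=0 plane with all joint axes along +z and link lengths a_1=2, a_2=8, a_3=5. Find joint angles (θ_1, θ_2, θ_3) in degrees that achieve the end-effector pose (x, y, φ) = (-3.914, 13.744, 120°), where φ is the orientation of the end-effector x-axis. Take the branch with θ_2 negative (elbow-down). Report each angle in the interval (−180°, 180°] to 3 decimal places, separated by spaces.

wrist centre = target − a_3·(cos φ, sin φ) = (-1.4140, 9.4139)
cos θ_2 = (90.6204−2²−8²)/(2·2·8) = 0.7069; θ_2 = -45.0178° (elbow-down)
β = atan2(9.4139,-1.4140) = 98.5422°; ψ = atan2(-5.6586,7.6551) = -36.4716°
θ_1 = β − ψ = 135.0138°
θ_3 = φ − θ_1 − θ_2 = 30.0040° (wrapped to (-180°,180°])

135.014 -45.018 30.004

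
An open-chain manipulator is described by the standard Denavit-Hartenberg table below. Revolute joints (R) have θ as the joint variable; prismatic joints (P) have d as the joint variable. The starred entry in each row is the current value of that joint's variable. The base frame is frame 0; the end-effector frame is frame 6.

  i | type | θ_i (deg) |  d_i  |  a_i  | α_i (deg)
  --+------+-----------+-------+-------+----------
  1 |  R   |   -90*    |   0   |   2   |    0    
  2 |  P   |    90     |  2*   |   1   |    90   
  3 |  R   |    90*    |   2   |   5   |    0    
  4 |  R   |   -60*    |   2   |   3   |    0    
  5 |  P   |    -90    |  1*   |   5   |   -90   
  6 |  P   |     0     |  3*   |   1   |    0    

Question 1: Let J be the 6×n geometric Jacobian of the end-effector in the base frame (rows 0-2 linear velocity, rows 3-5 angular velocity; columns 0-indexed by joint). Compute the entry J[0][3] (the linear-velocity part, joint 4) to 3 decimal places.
axis z_3 = (0.0000,-1.0000,0.0000); lever o_n−o_3 = (8.1962,-3.0000,-2.1962)
cross product → J_v[:, 3] = (2.1962,0.0000,8.1962)
J_ω[:, 3] = z_3
entry J[0][3] = 2.1962

2.196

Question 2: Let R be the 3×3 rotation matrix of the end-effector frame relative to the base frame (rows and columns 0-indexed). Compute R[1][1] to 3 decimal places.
End-effector y-axis (col 1 of R) = (0.0000,1.0000,-0.0000)
R[1][1] = 1.0000

1.000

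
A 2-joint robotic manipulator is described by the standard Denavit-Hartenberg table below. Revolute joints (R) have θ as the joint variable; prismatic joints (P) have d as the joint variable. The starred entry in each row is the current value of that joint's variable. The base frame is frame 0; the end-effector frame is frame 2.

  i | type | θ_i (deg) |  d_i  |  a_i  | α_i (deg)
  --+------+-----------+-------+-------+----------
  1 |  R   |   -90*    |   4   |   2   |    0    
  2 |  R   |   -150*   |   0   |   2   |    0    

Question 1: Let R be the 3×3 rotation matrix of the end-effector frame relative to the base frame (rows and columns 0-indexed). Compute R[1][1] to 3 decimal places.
End-effector y-axis (col 1 of R) = (-0.8660,-0.5000,0.0000)
R[1][1] = -0.5000

-0.500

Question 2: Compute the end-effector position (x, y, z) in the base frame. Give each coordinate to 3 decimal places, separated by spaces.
after link 1: o_1 = (0.0000, -2.0000, 4.0000)
after link 2: o_2 = (-1.0000, -0.2679, 4.0000)

-1.000 -0.268 4.000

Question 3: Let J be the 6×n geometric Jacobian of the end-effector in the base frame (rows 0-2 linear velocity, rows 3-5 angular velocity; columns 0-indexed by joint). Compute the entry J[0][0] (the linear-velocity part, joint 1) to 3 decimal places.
axis z_0 = ẑ; lever o_n−o_0 = (-1.0000,-0.2679,4.0000)
cross product → J_v[:, 0] = (0.2679,-1.0000,0.0000)
J_ω[:, 0] = z_0
entry J[0][0] = 0.2679

0.268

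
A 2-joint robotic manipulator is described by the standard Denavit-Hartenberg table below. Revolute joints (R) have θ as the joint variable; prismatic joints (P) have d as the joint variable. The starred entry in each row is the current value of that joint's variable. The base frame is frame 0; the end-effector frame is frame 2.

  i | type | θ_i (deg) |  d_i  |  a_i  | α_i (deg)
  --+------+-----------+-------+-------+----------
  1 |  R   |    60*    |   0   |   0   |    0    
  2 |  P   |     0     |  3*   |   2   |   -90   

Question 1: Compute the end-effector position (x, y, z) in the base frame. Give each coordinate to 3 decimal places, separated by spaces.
1.000 1.732 3.000

after link 1: o_1 = (0.0000, 0.0000, 0.0000)
after link 2: o_2 = (1.0000, 1.7321, 3.0000)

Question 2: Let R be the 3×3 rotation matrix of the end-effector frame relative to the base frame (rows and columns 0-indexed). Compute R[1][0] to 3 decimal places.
0.866

End-effector x-axis (col 0 of R) = (0.5000,0.8660,0.0000)
R[1][0] = 0.8660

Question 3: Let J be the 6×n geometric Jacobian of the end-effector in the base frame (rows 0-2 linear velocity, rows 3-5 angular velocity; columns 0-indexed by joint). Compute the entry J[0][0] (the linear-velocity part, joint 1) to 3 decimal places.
axis z_0 = ẑ; lever o_n−o_0 = (1.0000,1.7321,3.0000)
cross product → J_v[:, 0] = (-1.7321,1.0000,0.0000)
J_ω[:, 0] = z_0
entry J[0][0] = -1.7321

-1.732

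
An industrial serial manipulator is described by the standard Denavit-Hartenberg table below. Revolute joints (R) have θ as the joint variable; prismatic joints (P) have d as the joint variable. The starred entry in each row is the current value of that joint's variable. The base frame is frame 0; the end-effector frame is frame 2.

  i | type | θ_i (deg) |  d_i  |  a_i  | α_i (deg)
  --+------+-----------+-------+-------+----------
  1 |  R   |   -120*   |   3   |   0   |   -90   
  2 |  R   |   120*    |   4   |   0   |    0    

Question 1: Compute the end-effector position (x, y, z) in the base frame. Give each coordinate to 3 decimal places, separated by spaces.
3.464 -2.000 3.000

after link 1: o_1 = (0.0000, 0.0000, 3.0000)
after link 2: o_2 = (3.4641, -2.0000, 3.0000)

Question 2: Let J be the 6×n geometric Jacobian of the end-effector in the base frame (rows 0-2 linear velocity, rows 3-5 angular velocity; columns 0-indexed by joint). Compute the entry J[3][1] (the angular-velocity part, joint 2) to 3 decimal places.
axis z_1 = (0.8660,-0.5000,0.0000); lever o_n−o_1 = (3.4641,-2.0000,0.0000)
cross product → J_v[:, 1] = (-0.0000,-0.0000,0.0000)
J_ω[:, 1] = z_1
entry J[3][1] = 0.8660

0.866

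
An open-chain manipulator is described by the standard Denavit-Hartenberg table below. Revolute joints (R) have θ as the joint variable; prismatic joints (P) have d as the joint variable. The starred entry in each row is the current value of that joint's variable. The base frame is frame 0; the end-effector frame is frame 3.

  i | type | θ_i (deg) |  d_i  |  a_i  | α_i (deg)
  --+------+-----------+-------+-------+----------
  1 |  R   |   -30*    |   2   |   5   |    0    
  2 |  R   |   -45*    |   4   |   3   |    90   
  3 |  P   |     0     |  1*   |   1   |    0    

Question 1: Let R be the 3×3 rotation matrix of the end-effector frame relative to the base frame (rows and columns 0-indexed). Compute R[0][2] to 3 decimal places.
End-effector z-axis (col 2 of R) = (-0.9659,-0.2588,0.0000)
R[0][2] = -0.9659

-0.966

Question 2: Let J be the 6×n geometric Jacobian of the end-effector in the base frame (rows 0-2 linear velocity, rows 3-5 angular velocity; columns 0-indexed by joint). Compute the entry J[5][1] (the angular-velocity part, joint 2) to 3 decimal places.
axis z_1 = (0.0000,0.0000,1.0000); lever o_n−o_1 = (0.0694,-4.1225,4.0000)
cross product → J_v[:, 1] = (4.1225,0.0694,-0.0000)
J_ω[:, 1] = z_1
entry J[5][1] = 1.0000

1.000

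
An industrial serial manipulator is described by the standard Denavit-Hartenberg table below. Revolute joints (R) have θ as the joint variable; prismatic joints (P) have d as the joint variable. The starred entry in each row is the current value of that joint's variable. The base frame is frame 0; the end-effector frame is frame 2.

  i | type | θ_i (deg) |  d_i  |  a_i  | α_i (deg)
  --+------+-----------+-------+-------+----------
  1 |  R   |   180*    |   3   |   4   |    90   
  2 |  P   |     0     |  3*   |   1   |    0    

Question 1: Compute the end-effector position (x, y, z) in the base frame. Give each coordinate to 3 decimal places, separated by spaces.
-5.000 3.000 3.000

after link 1: o_1 = (-4.0000, 0.0000, 3.0000)
after link 2: o_2 = (-5.0000, 3.0000, 3.0000)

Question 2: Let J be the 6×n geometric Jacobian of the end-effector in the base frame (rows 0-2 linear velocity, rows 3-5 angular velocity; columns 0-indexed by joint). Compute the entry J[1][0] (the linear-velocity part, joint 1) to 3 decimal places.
axis z_0 = ẑ; lever o_n−o_0 = (-5.0000,3.0000,3.0000)
cross product → J_v[:, 0] = (-3.0000,-5.0000,0.0000)
J_ω[:, 0] = z_0
entry J[1][0] = -5.0000

-5.000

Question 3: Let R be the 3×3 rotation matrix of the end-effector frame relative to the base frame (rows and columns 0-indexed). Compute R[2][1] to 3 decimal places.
1.000

End-effector y-axis (col 1 of R) = (-0.0000,-0.0000,1.0000)
R[2][1] = 1.0000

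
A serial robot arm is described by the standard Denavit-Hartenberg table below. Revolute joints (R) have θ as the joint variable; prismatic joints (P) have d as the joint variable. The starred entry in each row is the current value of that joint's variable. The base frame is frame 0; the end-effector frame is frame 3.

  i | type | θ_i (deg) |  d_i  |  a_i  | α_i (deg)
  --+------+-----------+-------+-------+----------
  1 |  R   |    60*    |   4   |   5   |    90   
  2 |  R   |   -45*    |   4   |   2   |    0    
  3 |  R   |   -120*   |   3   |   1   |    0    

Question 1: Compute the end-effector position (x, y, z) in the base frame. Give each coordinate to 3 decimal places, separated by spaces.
after link 1: o_1 = (2.5000, 4.3301, 4.0000)
after link 2: o_2 = (6.6712, 3.5549, 2.5858)
after link 3: o_3 = (8.7863, 1.2184, 2.3270)

8.786 1.218 2.327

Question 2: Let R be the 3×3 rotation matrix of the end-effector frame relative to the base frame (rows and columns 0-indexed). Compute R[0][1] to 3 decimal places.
0.129

End-effector y-axis (col 1 of R) = (0.1294,0.2241,-0.9659)
R[0][1] = 0.1294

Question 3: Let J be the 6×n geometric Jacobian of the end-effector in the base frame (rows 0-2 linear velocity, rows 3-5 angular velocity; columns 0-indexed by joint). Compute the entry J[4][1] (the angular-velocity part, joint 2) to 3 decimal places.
axis z_1 = (0.8660,-0.5000,0.0000); lever o_n−o_1 = (6.2863,-3.1118,-1.6730)
cross product → J_v[:, 1] = (0.8365,1.4489,0.4483)
J_ω[:, 1] = z_1
entry J[4][1] = -0.5000

-0.500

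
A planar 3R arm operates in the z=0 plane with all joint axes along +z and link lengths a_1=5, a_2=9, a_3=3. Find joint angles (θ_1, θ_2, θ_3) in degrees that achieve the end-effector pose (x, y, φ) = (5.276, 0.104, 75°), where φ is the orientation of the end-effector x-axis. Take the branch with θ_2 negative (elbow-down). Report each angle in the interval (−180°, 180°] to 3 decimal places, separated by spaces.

wrist centre = target − a_3·(cos φ, sin φ) = (4.4995, -2.7938)
cos θ_2 = (28.0511−5²−9²)/(2·5·9) = -0.8661; θ_2 = -150.0084° (elbow-down)
β = atan2(-2.7938,4.4995) = -31.8362°; ψ = atan2(-4.4989,-2.7949) = -121.8504°
θ_1 = β − ψ = 90.0142°
θ_3 = φ − θ_1 − θ_2 = 134.9943° (wrapped to (-180°,180°])

90.014 -150.008 134.994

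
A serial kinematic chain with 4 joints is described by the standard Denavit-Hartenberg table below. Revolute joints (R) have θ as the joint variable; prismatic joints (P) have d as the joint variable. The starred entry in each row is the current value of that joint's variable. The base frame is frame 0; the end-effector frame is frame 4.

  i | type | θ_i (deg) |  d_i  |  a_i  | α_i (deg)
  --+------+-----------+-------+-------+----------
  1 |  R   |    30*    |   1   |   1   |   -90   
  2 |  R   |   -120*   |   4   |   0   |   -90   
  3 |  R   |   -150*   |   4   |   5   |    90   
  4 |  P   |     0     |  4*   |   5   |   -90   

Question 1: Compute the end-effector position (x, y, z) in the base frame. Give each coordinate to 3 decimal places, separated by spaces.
5.714 9.691 -6.232

after link 1: o_1 = (0.8660, 0.5000, 1.0000)
after link 2: o_2 = (-1.1340, 3.9641, 1.0000)
after link 3: o_3 = (2.4910, 8.9437, -0.7500)
after link 4: o_4 = (5.7141, 9.6913, -6.2321)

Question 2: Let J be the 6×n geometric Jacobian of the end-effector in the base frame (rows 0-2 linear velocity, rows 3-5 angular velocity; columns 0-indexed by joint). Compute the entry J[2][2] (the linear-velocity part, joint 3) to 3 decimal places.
axis z_2 = (0.7500,0.4330,0.5000); lever o_n−o_2 = (6.8481,5.7272,-7.2321)
cross product → J_v[:, 2] = (-5.9952,8.8481,1.3301)
J_ω[:, 2] = z_2
entry J[2][2] = 1.3301

1.330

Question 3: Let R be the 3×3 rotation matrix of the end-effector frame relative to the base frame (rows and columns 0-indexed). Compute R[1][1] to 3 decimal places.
End-effector y-axis (col 1 of R) = (-0.6495,0.6250,0.4330)
R[1][1] = 0.6250

0.625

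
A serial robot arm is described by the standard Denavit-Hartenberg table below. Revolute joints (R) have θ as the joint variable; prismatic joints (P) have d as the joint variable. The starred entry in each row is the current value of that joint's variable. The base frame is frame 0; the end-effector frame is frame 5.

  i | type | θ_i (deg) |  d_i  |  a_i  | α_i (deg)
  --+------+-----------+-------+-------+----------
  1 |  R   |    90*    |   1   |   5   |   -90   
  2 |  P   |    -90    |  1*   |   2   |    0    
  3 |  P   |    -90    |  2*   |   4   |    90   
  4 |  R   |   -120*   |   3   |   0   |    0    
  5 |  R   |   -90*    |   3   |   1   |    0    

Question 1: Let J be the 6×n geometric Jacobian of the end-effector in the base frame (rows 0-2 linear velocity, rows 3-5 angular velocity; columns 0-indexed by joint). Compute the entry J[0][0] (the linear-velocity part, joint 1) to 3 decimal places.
axis z_0 = ẑ; lever o_n−o_0 = (-3.5000,1.8660,-3.0000)
cross product → J_v[:, 0] = (-1.8660,-3.5000,0.0000)
J_ω[:, 0] = z_0
entry J[0][0] = -1.8660

-1.866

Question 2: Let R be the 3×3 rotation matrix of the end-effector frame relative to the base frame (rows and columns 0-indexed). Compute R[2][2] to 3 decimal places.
-1.000

End-effector z-axis (col 2 of R) = (-0.0000,-0.0000,-1.0000)
R[2][2] = -1.0000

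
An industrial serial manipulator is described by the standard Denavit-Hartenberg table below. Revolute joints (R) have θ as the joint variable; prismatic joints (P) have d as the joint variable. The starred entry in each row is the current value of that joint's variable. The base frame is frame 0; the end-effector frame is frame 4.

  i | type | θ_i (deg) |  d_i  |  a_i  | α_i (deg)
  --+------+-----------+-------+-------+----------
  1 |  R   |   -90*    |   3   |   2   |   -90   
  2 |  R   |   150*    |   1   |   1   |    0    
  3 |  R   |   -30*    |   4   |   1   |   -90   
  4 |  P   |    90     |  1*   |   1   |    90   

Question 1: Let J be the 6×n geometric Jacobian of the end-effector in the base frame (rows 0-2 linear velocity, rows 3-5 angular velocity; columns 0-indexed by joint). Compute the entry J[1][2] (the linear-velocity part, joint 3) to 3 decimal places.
0.366

axis z_2 = (1.0000,0.0000,0.0000); lever o_n−o_2 = (3.0000,1.3660,-0.3660)
cross product → J_v[:, 2] = (-0.0000,0.3660,1.3660)
J_ω[:, 2] = z_2
entry J[1][2] = 0.3660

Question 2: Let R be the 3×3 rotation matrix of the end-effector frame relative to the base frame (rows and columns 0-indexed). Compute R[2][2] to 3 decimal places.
-0.866

End-effector z-axis (col 2 of R) = (0.0000,0.5000,-0.8660)
R[2][2] = -0.8660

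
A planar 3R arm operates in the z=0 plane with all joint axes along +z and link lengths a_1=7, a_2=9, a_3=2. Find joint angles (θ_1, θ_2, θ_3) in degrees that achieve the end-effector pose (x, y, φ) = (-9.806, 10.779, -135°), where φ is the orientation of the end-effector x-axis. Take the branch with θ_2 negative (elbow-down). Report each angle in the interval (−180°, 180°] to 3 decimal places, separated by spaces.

150.001 -44.999 119.999

wrist centre = target − a_3·(cos φ, sin φ) = (-8.3918, 12.1932)
cos θ_2 = (219.0965−7²−9²)/(2·7·9) = 0.7071; θ_2 = -44.9993° (elbow-down)
β = atan2(12.1932,-8.3918) = 124.5371°; ψ = atan2(-6.3639,13.3640) = -25.4635°
θ_1 = β − ψ = 150.0006°
θ_3 = φ − θ_1 − θ_2 = 119.9987° (wrapped to (-180°,180°])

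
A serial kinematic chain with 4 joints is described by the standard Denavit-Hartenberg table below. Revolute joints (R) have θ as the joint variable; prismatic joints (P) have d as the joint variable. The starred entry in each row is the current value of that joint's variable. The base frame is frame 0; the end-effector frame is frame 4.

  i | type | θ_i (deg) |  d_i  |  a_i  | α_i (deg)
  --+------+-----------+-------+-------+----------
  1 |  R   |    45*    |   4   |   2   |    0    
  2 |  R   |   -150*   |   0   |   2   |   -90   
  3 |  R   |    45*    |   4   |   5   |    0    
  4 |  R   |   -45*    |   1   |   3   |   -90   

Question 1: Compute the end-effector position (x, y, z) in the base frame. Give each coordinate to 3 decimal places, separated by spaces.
4.035 -8.125 0.464

after link 1: o_1 = (1.4142, 1.4142, 4.0000)
after link 2: o_2 = (0.8966, -0.5176, 4.0000)
after link 3: o_3 = (3.8452, -4.9680, 0.4645)
after link 4: o_4 = (4.0347, -8.1246, 0.4645)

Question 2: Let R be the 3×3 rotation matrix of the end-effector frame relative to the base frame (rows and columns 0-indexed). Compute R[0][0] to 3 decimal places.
-0.259

End-effector x-axis (col 0 of R) = (-0.2588,-0.9659,0.0000)
R[0][0] = -0.2588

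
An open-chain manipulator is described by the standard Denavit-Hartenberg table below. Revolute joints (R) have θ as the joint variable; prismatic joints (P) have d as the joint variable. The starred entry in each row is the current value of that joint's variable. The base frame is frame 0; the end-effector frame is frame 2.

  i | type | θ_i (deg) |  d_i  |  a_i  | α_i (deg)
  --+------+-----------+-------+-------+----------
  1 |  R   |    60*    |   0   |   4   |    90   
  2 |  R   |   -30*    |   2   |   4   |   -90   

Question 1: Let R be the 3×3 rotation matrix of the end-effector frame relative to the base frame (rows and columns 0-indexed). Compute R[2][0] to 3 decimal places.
-0.500

End-effector x-axis (col 0 of R) = (0.4330,0.7500,-0.5000)
R[2][0] = -0.5000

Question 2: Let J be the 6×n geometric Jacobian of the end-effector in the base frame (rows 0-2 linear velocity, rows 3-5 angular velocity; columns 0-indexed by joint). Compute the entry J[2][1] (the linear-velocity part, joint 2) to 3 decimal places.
3.464

axis z_1 = (0.8660,-0.5000,0.0000); lever o_n−o_1 = (3.4641,2.0000,-2.0000)
cross product → J_v[:, 1] = (1.0000,1.7321,3.4641)
J_ω[:, 1] = z_1
entry J[2][1] = 3.4641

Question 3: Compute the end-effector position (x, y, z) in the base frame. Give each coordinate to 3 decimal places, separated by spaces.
5.464 5.464 -2.000

after link 1: o_1 = (2.0000, 3.4641, 0.0000)
after link 2: o_2 = (5.4641, 5.4641, -2.0000)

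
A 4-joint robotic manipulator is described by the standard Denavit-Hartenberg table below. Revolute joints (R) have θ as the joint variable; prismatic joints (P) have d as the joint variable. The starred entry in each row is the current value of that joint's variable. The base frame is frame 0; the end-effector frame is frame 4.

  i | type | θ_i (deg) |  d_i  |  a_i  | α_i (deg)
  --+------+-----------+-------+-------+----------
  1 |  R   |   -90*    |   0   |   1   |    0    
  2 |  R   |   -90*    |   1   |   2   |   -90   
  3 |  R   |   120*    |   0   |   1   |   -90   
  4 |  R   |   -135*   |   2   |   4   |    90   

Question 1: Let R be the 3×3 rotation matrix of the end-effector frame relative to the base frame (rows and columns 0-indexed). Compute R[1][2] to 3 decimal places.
End-effector z-axis (col 2 of R) = (-0.3536,0.7071,0.6124)
R[1][2] = 0.7071

0.707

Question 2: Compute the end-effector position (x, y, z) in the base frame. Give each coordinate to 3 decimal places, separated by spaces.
after link 1: o_1 = (0.0000, -1.0000, 0.0000)
after link 2: o_2 = (-2.0000, -1.0000, 1.0000)
after link 3: o_3 = (-1.5000, -1.0000, 0.1340)
after link 4: o_4 = (-1.1822, -3.8284, 3.5835)

-1.182 -3.828 3.583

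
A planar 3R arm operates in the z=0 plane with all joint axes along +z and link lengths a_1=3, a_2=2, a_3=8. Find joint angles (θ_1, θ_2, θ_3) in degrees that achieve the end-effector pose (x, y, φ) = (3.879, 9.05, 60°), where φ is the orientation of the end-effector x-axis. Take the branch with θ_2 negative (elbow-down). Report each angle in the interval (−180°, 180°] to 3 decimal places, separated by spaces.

134.991 -134.987 59.996

wrist centre = target − a_3·(cos φ, sin φ) = (-0.1210, 2.1218)
cos θ_2 = (4.5167−3²−2²)/(2·3·2) = -0.7069; θ_2 = -134.9869° (elbow-down)
β = atan2(2.1218,-0.1210) = 93.2639°; ψ = atan2(-1.4145,1.5861) = -41.7275°
θ_1 = β − ψ = 134.9913°
θ_3 = φ − θ_1 − θ_2 = 59.9955° (wrapped to (-180°,180°])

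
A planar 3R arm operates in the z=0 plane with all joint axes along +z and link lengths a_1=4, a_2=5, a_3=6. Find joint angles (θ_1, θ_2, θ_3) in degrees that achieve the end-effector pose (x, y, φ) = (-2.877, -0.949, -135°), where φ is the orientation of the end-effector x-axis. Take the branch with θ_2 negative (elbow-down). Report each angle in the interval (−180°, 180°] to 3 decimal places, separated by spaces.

wrist centre = target − a_3·(cos φ, sin φ) = (1.3656, 3.2936)
cos θ_2 = (12.7130−4²−5²)/(2·4·5) = -0.7072; θ_2 = -135.0054° (elbow-down)
β = atan2(3.2936,1.3656) = 67.4797°; ψ = atan2(-3.5352,0.4641) = -82.5205°
θ_1 = β − ψ = 150.0002°
θ_3 = φ − θ_1 − θ_2 = -149.9947° (wrapped to (-180°,180°])

150.000 -135.005 -149.995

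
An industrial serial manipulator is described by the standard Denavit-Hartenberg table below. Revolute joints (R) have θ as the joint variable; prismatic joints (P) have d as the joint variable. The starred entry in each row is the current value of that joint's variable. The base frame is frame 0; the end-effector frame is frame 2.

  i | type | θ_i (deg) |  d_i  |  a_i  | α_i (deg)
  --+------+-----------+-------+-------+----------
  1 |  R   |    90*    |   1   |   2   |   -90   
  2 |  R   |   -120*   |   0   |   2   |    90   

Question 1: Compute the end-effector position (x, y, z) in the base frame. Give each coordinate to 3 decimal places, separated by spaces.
0.000 1.000 2.732

after link 1: o_1 = (0.0000, 2.0000, 1.0000)
after link 2: o_2 = (0.0000, 1.0000, 2.7321)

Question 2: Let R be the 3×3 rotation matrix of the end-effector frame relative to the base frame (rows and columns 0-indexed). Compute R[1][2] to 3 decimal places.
-0.866

End-effector z-axis (col 2 of R) = (-0.0000,-0.8660,-0.5000)
R[1][2] = -0.8660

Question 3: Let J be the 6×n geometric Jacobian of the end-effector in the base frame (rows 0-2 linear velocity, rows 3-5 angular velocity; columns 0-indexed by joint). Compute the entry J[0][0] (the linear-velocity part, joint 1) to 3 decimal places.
-1.000

axis z_0 = ẑ; lever o_n−o_0 = (0.0000,1.0000,2.7321)
cross product → J_v[:, 0] = (-1.0000,0.0000,0.0000)
J_ω[:, 0] = z_0
entry J[0][0] = -1.0000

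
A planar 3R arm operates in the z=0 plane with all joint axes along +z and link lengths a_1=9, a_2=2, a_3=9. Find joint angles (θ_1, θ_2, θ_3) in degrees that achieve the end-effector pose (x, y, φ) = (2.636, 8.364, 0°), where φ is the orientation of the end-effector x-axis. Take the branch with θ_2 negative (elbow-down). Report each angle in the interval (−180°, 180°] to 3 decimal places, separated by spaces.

135.000 -44.997 -90.002

wrist centre = target − a_3·(cos φ, sin φ) = (-6.3640, 8.3640)
cos θ_2 = (110.4570−9²−2²)/(2·9·2) = 0.7071; θ_2 = -44.9974° (elbow-down)
β = atan2(8.3640,-6.3640) = 127.2668°; ψ = atan2(-1.4141,10.4143) = -7.7329°
θ_1 = β − ψ = 134.9996°
θ_3 = φ − θ_1 − θ_2 = -90.0022° (wrapped to (-180°,180°])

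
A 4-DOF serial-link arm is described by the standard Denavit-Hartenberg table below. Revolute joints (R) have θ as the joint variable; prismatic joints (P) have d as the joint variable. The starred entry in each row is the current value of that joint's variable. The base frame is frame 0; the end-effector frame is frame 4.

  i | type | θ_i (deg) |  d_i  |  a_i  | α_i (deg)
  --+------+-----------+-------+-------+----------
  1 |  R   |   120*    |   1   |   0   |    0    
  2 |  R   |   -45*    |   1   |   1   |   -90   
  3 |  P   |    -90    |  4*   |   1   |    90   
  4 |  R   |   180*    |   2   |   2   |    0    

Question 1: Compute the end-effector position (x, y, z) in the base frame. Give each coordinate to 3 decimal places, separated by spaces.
-4.123 0.069 1.000

after link 1: o_1 = (0.0000, 0.0000, 1.0000)
after link 2: o_2 = (0.2588, 0.9659, 2.0000)
after link 3: o_3 = (-3.6049, 2.0012, 3.0000)
after link 4: o_4 = (-4.1225, 0.0694, 1.0000)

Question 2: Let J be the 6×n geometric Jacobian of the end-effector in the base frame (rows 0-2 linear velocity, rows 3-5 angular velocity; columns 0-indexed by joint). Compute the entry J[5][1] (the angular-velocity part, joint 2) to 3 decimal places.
axis z_1 = (0.0000,0.0000,1.0000); lever o_n−o_1 = (-4.1225,0.0694,0.0000)
cross product → J_v[:, 1] = (-0.0694,-4.1225,0.0000)
J_ω[:, 1] = z_1
entry J[5][1] = 1.0000

1.000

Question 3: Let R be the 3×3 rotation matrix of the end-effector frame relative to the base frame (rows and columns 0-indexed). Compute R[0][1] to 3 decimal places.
0.966

End-effector y-axis (col 1 of R) = (0.9659,-0.2588,-0.0000)
R[0][1] = 0.9659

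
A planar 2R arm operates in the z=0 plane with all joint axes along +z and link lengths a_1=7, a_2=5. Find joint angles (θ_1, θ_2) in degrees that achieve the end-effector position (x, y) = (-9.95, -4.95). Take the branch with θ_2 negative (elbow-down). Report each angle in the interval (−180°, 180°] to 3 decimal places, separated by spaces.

-135.003 -44.991

cos θ_2 = (123.5050−7²−5²)/(2·7·5) = 0.7072; θ_2 = -44.9913° (elbow-down)
β = atan2(-4.9500,-9.9500) = -153.5502°; ψ = atan2(-3.5350,10.5361) = -18.5473°
θ_1 = β − ψ = -135.0029°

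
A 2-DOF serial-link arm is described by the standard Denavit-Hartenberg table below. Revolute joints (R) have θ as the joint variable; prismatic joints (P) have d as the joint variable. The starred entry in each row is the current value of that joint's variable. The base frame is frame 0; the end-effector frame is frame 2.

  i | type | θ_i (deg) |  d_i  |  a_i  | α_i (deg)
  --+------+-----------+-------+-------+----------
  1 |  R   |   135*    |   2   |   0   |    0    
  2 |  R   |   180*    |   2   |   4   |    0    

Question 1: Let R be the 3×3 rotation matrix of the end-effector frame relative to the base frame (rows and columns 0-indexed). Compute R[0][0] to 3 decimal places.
End-effector x-axis (col 0 of R) = (0.7071,-0.7071,0.0000)
R[0][0] = 0.7071

0.707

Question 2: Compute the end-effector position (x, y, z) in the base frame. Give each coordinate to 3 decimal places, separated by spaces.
after link 1: o_1 = (0.0000, 0.0000, 2.0000)
after link 2: o_2 = (2.8284, -2.8284, 4.0000)

2.828 -2.828 4.000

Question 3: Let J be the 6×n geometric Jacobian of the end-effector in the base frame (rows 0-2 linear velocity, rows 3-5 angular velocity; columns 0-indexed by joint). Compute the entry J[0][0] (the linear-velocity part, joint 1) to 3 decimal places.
axis z_0 = ẑ; lever o_n−o_0 = (2.8284,-2.8284,4.0000)
cross product → J_v[:, 0] = (2.8284,2.8284,-0.0000)
J_ω[:, 0] = z_0
entry J[0][0] = 2.8284

2.828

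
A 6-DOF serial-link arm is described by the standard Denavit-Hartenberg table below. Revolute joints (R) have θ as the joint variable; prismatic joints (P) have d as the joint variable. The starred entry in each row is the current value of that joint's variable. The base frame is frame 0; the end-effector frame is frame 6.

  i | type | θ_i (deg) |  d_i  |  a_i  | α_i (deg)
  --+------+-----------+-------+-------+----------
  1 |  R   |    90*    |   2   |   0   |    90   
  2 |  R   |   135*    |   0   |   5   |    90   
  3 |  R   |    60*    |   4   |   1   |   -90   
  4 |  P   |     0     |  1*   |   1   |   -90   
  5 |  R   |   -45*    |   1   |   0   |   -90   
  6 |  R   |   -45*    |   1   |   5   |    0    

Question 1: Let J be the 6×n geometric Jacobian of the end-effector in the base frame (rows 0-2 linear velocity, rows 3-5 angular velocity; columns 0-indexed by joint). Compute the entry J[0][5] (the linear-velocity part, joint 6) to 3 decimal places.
3.415

axis z_5 = (0.2588,-0.6830,0.6830); lever o_n−o_5 = (3.6739,-2.5360,-2.4640)
cross product → J_v[:, 5] = (3.4151,3.1470,1.8530)
J_ω[:, 5] = z_5
entry J[0][5] = 3.4151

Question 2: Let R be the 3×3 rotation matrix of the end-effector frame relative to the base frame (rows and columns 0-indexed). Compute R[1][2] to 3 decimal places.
End-effector z-axis (col 2 of R) = (0.2588,-0.6830,0.6830)
R[1][2] = -0.6830

-0.683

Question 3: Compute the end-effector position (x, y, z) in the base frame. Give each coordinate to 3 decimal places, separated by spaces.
5.906 -4.045 5.288

after link 1: o_1 = (0.0000, 0.0000, 2.0000)
after link 2: o_2 = (-0.0000, -3.5355, 5.5355)
after link 3: o_3 = (0.8660, -1.0607, 8.7175)
after link 4: o_4 = (2.2321, -0.8018, 8.4587)
after link 5: o_5 = (2.2321, -1.5089, 7.7516)
after link 6: o_6 = (5.9059, -4.0449, 5.2876)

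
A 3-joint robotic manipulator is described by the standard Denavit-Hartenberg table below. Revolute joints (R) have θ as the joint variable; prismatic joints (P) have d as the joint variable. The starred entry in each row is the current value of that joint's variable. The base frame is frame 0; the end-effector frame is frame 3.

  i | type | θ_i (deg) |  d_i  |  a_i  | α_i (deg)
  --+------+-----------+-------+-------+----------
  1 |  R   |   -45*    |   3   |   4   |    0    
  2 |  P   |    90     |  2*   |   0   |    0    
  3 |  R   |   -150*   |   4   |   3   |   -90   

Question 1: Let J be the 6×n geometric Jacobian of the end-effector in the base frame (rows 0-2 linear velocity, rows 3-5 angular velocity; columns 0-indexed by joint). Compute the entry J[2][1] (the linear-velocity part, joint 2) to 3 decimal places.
prismatic axis z_1 = (0.0000,0.0000,1.0000)
J_v[:, 1] = z_1; J_ω[:, 1] = (0,0,0)
entry J[2][1] = 1.0000

1.000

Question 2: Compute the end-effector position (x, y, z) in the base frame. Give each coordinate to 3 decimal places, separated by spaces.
2.052 -5.726 9.000

after link 1: o_1 = (2.8284, -2.8284, 3.0000)
after link 2: o_2 = (2.8284, -2.8284, 5.0000)
after link 3: o_3 = (2.0520, -5.7262, 9.0000)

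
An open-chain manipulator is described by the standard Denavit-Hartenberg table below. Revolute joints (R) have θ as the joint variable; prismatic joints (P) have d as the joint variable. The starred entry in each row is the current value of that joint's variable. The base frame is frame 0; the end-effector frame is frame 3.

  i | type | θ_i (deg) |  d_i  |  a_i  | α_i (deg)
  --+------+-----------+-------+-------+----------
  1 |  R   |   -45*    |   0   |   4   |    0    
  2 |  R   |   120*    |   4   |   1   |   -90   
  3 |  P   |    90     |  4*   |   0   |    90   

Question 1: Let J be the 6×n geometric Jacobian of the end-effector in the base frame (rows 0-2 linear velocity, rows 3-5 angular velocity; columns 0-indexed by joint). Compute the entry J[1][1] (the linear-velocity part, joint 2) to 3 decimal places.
axis z_1 = (0.0000,0.0000,1.0000); lever o_n−o_1 = (-3.6049,2.0012,4.0000)
cross product → J_v[:, 1] = (-2.0012,-3.6049,0.0000)
J_ω[:, 1] = z_1
entry J[1][1] = -3.6049

-3.605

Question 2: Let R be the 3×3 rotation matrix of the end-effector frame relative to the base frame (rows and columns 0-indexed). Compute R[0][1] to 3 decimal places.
-0.966

End-effector y-axis (col 1 of R) = (-0.9659,0.2588,0.0000)
R[0][1] = -0.9659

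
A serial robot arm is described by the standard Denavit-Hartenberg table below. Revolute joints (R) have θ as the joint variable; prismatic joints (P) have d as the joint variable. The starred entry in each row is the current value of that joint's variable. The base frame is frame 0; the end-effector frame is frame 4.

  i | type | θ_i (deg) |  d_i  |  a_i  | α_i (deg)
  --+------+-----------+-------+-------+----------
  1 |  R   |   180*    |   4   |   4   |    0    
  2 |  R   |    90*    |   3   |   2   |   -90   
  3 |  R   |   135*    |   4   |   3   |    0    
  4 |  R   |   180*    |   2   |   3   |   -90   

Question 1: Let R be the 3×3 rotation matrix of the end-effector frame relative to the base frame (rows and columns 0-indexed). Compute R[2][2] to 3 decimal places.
-0.707

End-effector z-axis (col 2 of R) = (-0.0000,-0.7071,-0.7071)
R[2][2] = -0.7071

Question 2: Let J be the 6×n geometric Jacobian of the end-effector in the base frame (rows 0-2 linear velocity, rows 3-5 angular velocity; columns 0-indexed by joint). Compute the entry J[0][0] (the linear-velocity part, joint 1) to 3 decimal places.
axis z_0 = ẑ; lever o_n−o_0 = (2.0000,-2.0000,7.0000)
cross product → J_v[:, 0] = (2.0000,2.0000,-0.0000)
J_ω[:, 0] = z_0
entry J[0][0] = 2.0000

2.000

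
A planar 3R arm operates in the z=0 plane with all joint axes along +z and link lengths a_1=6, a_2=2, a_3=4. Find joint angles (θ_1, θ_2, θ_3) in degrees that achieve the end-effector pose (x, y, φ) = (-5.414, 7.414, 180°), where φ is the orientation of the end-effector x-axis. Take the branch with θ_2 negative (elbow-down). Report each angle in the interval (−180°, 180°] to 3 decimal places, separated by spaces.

111.600 -45.013 113.413

wrist centre = target − a_3·(cos φ, sin φ) = (-1.4140, 7.4140)
cos θ_2 = (56.9668−6²−2²)/(2·6·2) = 0.7069; θ_2 = -45.0127° (elbow-down)
β = atan2(7.4140,-1.4140) = 100.7978°; ψ = atan2(-1.4145,7.4139) = -10.8019°
θ_1 = β − ψ = 111.5997°
θ_3 = φ − θ_1 − θ_2 = 113.4131° (wrapped to (-180°,180°])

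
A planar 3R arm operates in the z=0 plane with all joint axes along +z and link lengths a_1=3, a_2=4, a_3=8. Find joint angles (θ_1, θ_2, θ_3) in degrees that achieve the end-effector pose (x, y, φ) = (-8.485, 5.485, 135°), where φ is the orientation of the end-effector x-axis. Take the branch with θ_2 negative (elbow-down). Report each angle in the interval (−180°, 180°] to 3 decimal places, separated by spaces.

wrist centre = target − a_3·(cos φ, sin φ) = (-2.8281, -0.1719)
cos θ_2 = (8.0279−3²−4²)/(2·3·4) = -0.7072; θ_2 = -135.0050° (elbow-down)
β = atan2(-0.1719,-2.8281) = -176.5227°; ψ = atan2(-2.8282,0.1713) = -86.5334°
θ_1 = β − ψ = -89.9893°
θ_3 = φ − θ_1 − θ_2 = -0.0057° (wrapped to (-180°,180°])

-89.989 -135.005 -0.006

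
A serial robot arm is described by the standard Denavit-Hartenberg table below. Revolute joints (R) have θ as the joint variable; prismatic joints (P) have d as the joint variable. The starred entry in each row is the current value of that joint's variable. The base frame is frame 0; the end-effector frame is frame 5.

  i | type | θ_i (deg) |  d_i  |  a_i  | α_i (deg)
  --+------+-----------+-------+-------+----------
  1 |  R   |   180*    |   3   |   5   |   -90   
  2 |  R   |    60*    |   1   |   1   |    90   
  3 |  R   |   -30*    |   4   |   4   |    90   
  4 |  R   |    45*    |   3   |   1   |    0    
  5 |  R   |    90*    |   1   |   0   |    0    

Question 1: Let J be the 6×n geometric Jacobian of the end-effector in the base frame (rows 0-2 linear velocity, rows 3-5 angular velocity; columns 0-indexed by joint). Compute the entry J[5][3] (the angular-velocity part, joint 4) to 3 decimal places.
axis z_3 = (0.2500,0.8660,0.4330); lever o_n−o_3 = (0.0814,3.8177,1.5553)
cross product → J_v[:, 3] = (-0.3062,-0.3536,0.8839)
J_ω[:, 3] = z_3
entry J[5][3] = 0.4330

0.433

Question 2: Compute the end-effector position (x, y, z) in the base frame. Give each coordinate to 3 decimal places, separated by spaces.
-10.615 4.818 2.689

after link 1: o_1 = (-5.0000, 0.0000, 3.0000)
after link 2: o_2 = (-5.5000, -1.0000, 2.1340)
after link 3: o_3 = (-10.6962, 1.0000, 1.1340)
after link 4: o_4 = (-10.8647, 3.9516, 2.2562)
after link 5: o_5 = (-10.6147, 4.8177, 2.6892)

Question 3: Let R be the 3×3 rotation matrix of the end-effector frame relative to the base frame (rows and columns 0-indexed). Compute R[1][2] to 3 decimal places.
0.866

End-effector z-axis (col 2 of R) = (0.2500,0.8660,0.4330)
R[1][2] = 0.8660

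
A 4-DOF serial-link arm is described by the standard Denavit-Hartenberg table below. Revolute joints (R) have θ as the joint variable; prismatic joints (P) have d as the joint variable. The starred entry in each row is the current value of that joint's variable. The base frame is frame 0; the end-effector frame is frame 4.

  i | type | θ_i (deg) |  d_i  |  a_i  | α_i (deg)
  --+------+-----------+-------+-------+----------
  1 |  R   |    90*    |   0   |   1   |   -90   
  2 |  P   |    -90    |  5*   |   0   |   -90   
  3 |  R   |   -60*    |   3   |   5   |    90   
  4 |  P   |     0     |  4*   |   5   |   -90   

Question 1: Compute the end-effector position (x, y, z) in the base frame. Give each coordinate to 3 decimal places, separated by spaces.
-15.660 4.000 1.536

after link 1: o_1 = (0.0000, 1.0000, 0.0000)
after link 2: o_2 = (-5.0000, 1.0000, 0.0000)
after link 3: o_3 = (-9.3301, 4.0000, 2.5000)
after link 4: o_4 = (-15.6603, 4.0000, 1.5359)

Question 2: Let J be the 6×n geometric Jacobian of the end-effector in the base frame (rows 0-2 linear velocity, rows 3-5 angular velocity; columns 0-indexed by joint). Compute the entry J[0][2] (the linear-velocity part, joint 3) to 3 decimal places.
axis z_2 = (-0.0000,1.0000,-0.0000); lever o_n−o_2 = (-10.6603,3.0000,1.5359)
cross product → J_v[:, 2] = (1.5359,0.0000,10.6603)
J_ω[:, 2] = z_2
entry J[0][2] = 1.5359

1.536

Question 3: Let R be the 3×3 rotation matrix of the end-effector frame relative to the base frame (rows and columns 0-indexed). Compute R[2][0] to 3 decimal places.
End-effector x-axis (col 0 of R) = (-0.8660,0.0000,0.5000)
R[2][0] = 0.5000

0.500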